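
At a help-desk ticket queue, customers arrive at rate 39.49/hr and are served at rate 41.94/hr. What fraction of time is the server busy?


ρ = λ/μ = 39.49/41.94 = 0.9416

Final: 0.9416


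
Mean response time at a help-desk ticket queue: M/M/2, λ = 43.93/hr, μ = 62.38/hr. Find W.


a = 0.7042; ρ = 0.3521; P₀ = 0.479163
Lq = P₀·a^c·ρ/(c!(1−ρ)²) = 0.09967
Wq = Lq/λ = 0.09967/43.93 = 0.002269 hr
W = Wq + 1/μ = 0.002269 + 0.01603 = 0.01830 hr

Final: 0.01830 hr


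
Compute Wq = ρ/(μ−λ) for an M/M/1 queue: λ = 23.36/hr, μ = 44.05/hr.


ρ = 23.36/44.05 = 0.5303
Wq = ρ/(μ−λ) = 0.5303/(44.05 − 23.36) = 0.5303/20.69 = 0.02563 hr

Final: 0.02563 hr


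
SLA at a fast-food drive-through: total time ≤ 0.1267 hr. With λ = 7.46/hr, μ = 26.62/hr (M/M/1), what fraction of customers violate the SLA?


W ~ Exponential(μ−λ) for M/M/1.
μ − λ = 26.62 − 7.46 = 19.1600
P(W > t) = e^{−(μ−λ)t} = e^{−2.4276} = 0.088251

Final: 0.088251


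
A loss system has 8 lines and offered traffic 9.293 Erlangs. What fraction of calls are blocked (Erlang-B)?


B(c,a) = (a^c/c!) / Σ_{k=0}^{c} a^k/k!
a^8/8! = 1379.516736
Σ terms (k=0..8): 1.00000 + 9.29300 + 43.17992 + 133.75701 + 310.75098 + 577.56177 + 894.54692 + 1187.57494 + 1379.51674 = 4537.181286
B = 1379.516736/4537.181286 = 0.304047

Final: 0.304047


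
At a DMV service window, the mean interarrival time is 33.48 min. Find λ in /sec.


λ = 1/(interarrival time) in consistent units.
1 second = 0.0166667 min, so λ = 0.0166667/33.48 = 0.0004978 per second

Final: 0.0004978 /sec


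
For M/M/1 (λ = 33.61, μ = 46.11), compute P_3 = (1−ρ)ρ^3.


ρ = 33.61/46.11 = 0.7289
P_n = (1−ρ)·ρ^n = (1 − 0.7289)·0.7289^3 = 0.2711·0.387276 = 0.104987

Final: 0.104987


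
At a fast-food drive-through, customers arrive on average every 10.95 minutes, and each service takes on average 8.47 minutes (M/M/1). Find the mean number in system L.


λ = 60/10.95 = 5.4795 /hr
μ = 60/8.47 = 7.0838 /hr
ρ = λ/μ = 5.4795/7.0838 = 0.7735
L = ρ/(1−ρ) = 0.7735/0.2265 = 3.4153

Final: 3.4153


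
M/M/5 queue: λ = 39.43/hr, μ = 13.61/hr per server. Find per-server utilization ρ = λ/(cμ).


ρ = λ/(cμ) = 39.43/(5·13.61) = 39.43/68.05 = 0.5794

Final: 0.5794


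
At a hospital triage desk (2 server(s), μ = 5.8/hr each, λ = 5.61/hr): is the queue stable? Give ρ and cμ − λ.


Total capacity cμ = 2·5.8 = 11.60/hr
ρ = λ/(cμ) = 5.61/11.60 = 0.4836
Stable ⇔ ρ < 1: YES
Spare capacity = cμ − λ = 11.60 − 5.61 = 5.99/hr

Final: ρ = 0.4836; stable; margin = 5.99/hr


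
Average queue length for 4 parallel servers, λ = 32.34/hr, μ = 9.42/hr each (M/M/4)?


a = λ/μ = 3.4331; ρ = a/4 = 0.8583
P₀ = 0.017267
Lq = P₀·a^c·ρ / (c!·(1−ρ)²) = 0.017267·138.91734·0.8583/(24·0.02008)
= 4.27108

Final: 4.27108


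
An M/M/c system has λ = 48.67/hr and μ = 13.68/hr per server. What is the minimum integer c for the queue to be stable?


Stability requires cμ > λ ⇔ c > λ/μ.
λ/μ = 48.67/13.68 = 3.5577
Minimum integer c = ⌊3.5577⌋ + 1 = 4
Check: 4·13.68 = 54.72 > 48.67, while 3·13.68 = 41.04 ≤ 48.67

Final: 4 servers


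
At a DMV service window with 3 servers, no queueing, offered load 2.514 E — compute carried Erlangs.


B(3,2.514) = 0.284069 (Erlang-B)
Carried load = a(1 − B) = 2.514·(1 − 0.284069) = 2.514·0.715931 = 1.7999 E

Final: 1.7999 Erlangs


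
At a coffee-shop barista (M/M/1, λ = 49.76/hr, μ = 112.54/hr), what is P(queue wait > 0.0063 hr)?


ρ = 49.76/112.54 = 0.4422
P(Wq > t) = ρ·e^{−(μ−λ)t} = 0.4422·e^{−0.3955}
= 0.4422·0.673334 = 0.297717

Final: 0.297717


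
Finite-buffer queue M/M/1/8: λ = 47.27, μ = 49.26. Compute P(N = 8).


ρ = λ/μ = 47.27/49.26 = 0.9596
P_K = (1−ρ)ρ^K/(1−ρ^(K+1)) = (0.04040·0.719001)/(1 − 0.689955)
= 0.029046/0.310045 = 0.093684

Final: 0.093684


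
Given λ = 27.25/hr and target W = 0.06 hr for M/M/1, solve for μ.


W = 1/(μ−λ) ⇒ μ − λ = 1/W = 1/0.06 = 16.6667
μ = λ + 1/W = 27.25 + 16.6667 = 43.9167 per hr

Final: 43.9167 /hr


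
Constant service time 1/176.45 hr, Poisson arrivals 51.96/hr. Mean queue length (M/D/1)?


ρ = 51.96/176.45 = 0.2945
M/D/1: Lq = ρ²/(2(1−ρ)) = 0.08672/(2·0.7055) = 0.06145

Final: 0.06145


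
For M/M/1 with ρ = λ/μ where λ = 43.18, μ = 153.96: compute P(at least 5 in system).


ρ = 43.18/153.96 = 0.2805
P(N ≥ n) = ρ^n = 0.2805^5 = 0.001735

Final: 0.001735


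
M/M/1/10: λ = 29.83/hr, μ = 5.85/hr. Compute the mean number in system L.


ρ = 29.83/5.85 = 5.0991
L = ρ[1 − (K+1)ρ^K + Kρ^(K+1)] / [(1−ρ)(1−ρ^(K+1))]
Numerator: 5.0991·(1 − 11·11884307.291702 + 10·60599809.660078) = 2423474444.411169
Denominator: (-4.0991)·(-60599808.660078) = 248407420.798065
L = 2423474444.411169/248407420.798065 = 9.7560

Final: 9.7560


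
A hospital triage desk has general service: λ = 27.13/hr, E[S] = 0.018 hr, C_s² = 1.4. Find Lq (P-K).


ρ = λ·E[S] = 27.13·0.018 = 0.4883
Lq = ρ²(1+C_s²)/(2(1−ρ)) = 0.2385·(1+1.4)/(2·0.5117)
= 0.2385·2.4000/1.0233 = 0.55930

Final: 0.55930


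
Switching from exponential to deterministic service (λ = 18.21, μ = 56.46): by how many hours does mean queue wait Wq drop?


ρ = 18.21/56.46 = 0.3225
Wq(M/M/1) = ρ/(μ−λ) = 0.3225/38.25 = 0.008432 hr
Wq(M/D/1) = ρ/(2(μ−λ)) = 0.004216 hr
Savings = 0.008432 − 0.004216 = 0.004216 hr

Final: 0.004216 hr


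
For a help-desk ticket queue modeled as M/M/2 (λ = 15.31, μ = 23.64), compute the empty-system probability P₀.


a = λ/μ = 15.31/23.64 = 0.6476; ρ = a/c = 0.3238
Σ_{k=0}^{1} a^k/k! (terms k=0..1) = 1.00000 + 0.64763 = 1.64763
Tail: a^2/(2!(1−ρ)) = 0.41943/(2·0.6762) = 0.31014
P₀ = 1/(1.64763 + 0.31014) = 1/1.95777 = 0.510784

Final: 0.510784


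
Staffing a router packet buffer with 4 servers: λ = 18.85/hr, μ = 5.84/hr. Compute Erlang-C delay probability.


a = λ/μ = 3.2277; ρ = a/4 = 0.8069
P₀ = 0.025997 (from M/M/c formula)
C(c,a) = [a^c/(c!(1−ρ))]·P₀ = [108.54105/(24·0.1931)]·0.025997
= 23.42497·0.025997 = 0.608971

Final: 0.608971


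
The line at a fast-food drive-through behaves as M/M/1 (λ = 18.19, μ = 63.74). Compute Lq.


ρ = 18.19/63.74 = 0.2854
Lq = ρ²/(1−ρ) = 0.08144/0.7146 = 0.1140

Final: 0.1140


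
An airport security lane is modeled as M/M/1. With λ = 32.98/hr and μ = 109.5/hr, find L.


ρ = λ/μ = 32.98/109.5 = 0.3012
L = ρ/(1−ρ) = 0.3012/(1 − 0.3012) = 0.3012/0.6988 = 0.4310

Final: 0.4310


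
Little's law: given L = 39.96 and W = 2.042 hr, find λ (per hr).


λ = L/W = 39.96/2.042 = 19.5690 /hr

Final: 19.5690 /hr


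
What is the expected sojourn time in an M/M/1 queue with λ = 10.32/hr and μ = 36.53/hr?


W = 1/(μ−λ) = 1/(36.53 − 10.32) = 1/26.21 = 0.03815 hr

Final: 0.03815 hr


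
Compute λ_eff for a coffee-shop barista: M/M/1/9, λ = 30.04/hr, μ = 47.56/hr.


ρ = 0.6316; P_K = (1−ρ)ρ^9/(1−ρ^10) = 0.005954
λ_eff = λ(1 − P_K) = 30.04·(1 − 0.005954) = 30.04·0.994046 = 29.8611 /hr

Final: 29.8611 /hr


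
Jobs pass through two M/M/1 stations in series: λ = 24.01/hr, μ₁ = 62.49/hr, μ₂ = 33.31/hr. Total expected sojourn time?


Each node sees arrival rate λ = 24.01/hr (tandem ⇒ throughput preserved).
W₁ = 1/(μ₁−λ) = 1/(62.49−24.01) = 0.02599 hr
W₂ = 1/(μ₂−λ) = 1/(33.31−24.01) = 0.10753 hr
W_total = W₁ + W₂ = 0.02599 + 0.10753 = 0.13351 hr

Final: 0.13351 hr


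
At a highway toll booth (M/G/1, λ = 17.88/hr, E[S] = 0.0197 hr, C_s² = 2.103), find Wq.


ρ = λ·E[S] = 17.88·0.0197 = 0.3522
E[S²] = E[S]²(1+C_s²) = 0.0197²·(1+2.103) = 0.001204
Wq = λ·E[S²]/(2(1−ρ)) = 17.88·0.001204/(2·0.6478) = 0.01662 hr

Final: 0.01662 hr


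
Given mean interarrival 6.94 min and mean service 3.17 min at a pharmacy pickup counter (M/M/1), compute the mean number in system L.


λ = 60/6.94 = 8.6455 /hr
μ = 60/3.17 = 18.9274 /hr
ρ = λ/μ = 8.6455/18.9274 = 0.4568
L = ρ/(1−ρ) = 0.4568/0.5432 = 0.8408

Final: 0.8408


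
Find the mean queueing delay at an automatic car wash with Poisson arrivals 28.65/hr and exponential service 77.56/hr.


ρ = 28.65/77.56 = 0.3694
Wq = ρ/(μ−λ) = 0.3694/(77.56 − 28.65) = 0.3694/48.91 = 0.007552 hr

Final: 0.007552 hr


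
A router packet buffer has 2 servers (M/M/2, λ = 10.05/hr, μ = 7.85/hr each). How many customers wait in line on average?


a = λ/μ = 1.2803; ρ = a/2 = 0.6401
P₀ = 0.219417
Lq = P₀·a^c·ρ / (c!·(1−ρ)²) = 0.219417·1.63905·0.6401/(2·0.12951)
= 0.88880

Final: 0.88880


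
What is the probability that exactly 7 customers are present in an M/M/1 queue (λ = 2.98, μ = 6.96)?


ρ = 2.98/6.96 = 0.4282
P_n = (1−ρ)·ρ^n = (1 − 0.4282)·0.4282^7 = 0.5718·0.002638 = 0.001508

Final: 0.001508


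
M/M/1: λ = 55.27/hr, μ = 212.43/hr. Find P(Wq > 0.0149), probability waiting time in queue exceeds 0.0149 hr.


ρ = 55.27/212.43 = 0.2602
P(Wq > t) = ρ·e^{−(μ−λ)t} = 0.2602·e^{−2.3417}
= 0.2602·0.096166 = 0.025020

Final: 0.025020


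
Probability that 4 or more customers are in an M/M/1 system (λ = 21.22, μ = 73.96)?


ρ = 21.22/73.96 = 0.2869
P(N ≥ n) = ρ^n = 0.2869^4 = 0.006776

Final: 0.006776


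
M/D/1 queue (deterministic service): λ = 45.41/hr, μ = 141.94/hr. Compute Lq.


ρ = 45.41/141.94 = 0.3199
M/D/1: Lq = ρ²/(2(1−ρ)) = 0.1024/(2·0.6801) = 0.07525

Final: 0.07525


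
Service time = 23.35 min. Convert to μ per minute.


μ = 1/(service time) in consistent units.
1 minute = 1 min, so μ = 1/23.35 = 0.04283 per minute

Final: 0.04283 /min


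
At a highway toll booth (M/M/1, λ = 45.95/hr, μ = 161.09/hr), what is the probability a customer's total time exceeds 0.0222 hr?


W ~ Exponential(μ−λ) for M/M/1.
μ − λ = 161.09 − 45.95 = 115.1400
P(W > t) = e^{−(μ−λ)t} = e^{−2.5561} = 0.077606

Final: 0.077606


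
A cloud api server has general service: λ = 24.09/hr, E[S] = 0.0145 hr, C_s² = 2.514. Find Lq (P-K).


ρ = λ·E[S] = 24.09·0.0145 = 0.3493
Lq = ρ²(1+C_s²)/(2(1−ρ)) = 0.1220·(1+2.514)/(2·0.6507)
= 0.1220·3.5140/1.3014 = 0.32946

Final: 0.32946


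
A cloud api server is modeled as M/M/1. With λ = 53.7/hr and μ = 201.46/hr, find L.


ρ = λ/μ = 53.7/201.46 = 0.2666
L = ρ/(1−ρ) = 0.2666/(1 − 0.2666) = 0.2666/0.7334 = 0.3634

Final: 0.3634


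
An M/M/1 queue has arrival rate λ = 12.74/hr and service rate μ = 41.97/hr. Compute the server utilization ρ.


ρ = λ/μ = 12.74/41.97 = 0.3036

Final: 0.3036


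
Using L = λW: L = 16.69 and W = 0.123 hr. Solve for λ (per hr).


λ = L/W = 16.69/0.123 = 135.6911 /hr

Final: 135.6911 /hr


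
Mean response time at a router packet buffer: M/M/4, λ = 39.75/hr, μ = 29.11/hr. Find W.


a = 1.3655; ρ = 0.3414; P₀ = 0.253670
Lq = P₀·a^c·ρ/(c!(1−ρ)²) = 0.02892
Wq = Lq/λ = 0.02892/39.75 = 0.0007275 hr
W = Wq + 1/μ = 0.0007275 + 0.03435 = 0.03508 hr

Final: 0.03508 hr


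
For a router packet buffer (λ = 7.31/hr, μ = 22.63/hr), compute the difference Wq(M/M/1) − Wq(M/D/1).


ρ = 7.31/22.63 = 0.3230
Wq(M/M/1) = ρ/(μ−λ) = 0.3230/15.32 = 0.02109 hr
Wq(M/D/1) = ρ/(2(μ−λ)) = 0.01054 hr
Savings = 0.02109 − 0.01054 = 0.01054 hr

Final: 0.01054 hr


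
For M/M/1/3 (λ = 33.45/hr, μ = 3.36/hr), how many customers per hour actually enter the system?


ρ = 9.9554; P_K = (1−ρ)ρ^3/(1−ρ^4) = 0.899643
λ_eff = λ(1 − P_K) = 33.45·(1 − 0.899643) = 33.45·0.100357 = 3.3569 /hr

Final: 3.3569 /hr


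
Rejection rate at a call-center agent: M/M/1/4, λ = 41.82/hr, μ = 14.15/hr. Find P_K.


ρ = λ/μ = 41.82/14.15 = 2.9555
P_K = (1−ρ)ρ^K/(1−ρ^(K+1)) = (-1.9555·76.297508)/(1 − 225.495533)
= -149.198025/-224.495533 = 0.664592

Final: 0.664592


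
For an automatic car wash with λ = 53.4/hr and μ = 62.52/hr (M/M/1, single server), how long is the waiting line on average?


ρ = 53.4/62.52 = 0.8541
Lq = ρ²/(1−ρ) = 0.7295/0.1459 = 5.0011

Final: 5.0011


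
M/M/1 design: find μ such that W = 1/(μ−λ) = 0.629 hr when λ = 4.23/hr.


W = 1/(μ−λ) ⇒ μ − λ = 1/W = 1/0.629 = 1.5898
μ = λ + 1/W = 4.23 + 1.5898 = 5.8198 per hr

Final: 5.8198 /hr


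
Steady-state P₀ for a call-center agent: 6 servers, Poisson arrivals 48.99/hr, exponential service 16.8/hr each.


a = λ/μ = 48.99/16.8 = 2.9161; ρ = a/c = 0.4860
Σ_{k=0}^{5} a^k/k! (terms k=0..5) = 1.00000 + 2.91607 + 4.25174 + 4.13279 + 3.01288 + 1.75715 = 17.07063
Tail: a^6/(6!(1−ρ)) = 614.87799/(720·0.5140) = 1.66151
P₀ = 1/(17.07063 + 1.66151) = 1/18.73214 = 0.053384

Final: 0.053384


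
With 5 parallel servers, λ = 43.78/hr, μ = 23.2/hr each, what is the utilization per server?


ρ = λ/(cμ) = 43.78/(5·23.2) = 43.78/116.00 = 0.3774

Final: 0.3774


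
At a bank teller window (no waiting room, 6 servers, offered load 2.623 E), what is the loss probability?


B(c,a) = (a^c/c!) / Σ_{k=0}^{c} a^k/k!
a^6/6! = 0.452332
Σ terms (k=0..6): 1.00000 + 2.62300 + 3.44006 + 3.00776 + 1.97234 + 1.03469 + 0.45233 = 13.530190
B = 0.452332/13.530190 = 0.033431

Final: 0.033431


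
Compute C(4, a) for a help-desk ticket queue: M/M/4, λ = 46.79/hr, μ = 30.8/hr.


a = λ/μ = 1.5192; ρ = a/4 = 0.3798
P₀ = 0.216675 (from M/M/c formula)
C(c,a) = [a^c/(c!(1−ρ))]·P₀ = [5.32610/(24·0.6202)]·0.216675
= 0.35782·0.216675 = 0.077529

Final: 0.077529


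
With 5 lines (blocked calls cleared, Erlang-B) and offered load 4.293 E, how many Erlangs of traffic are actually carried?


B(5,4.293) = 0.225032 (Erlang-B)
Carried load = a(1 − B) = 4.293·(1 − 0.225032) = 4.293·0.774968 = 3.3269 E

Final: 3.3269 Erlangs


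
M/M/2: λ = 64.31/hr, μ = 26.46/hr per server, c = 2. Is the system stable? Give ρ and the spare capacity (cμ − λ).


Total capacity cμ = 2·26.46 = 52.92/hr
ρ = λ/(cμ) = 64.31/52.92 = 1.2152
Stable ⇔ ρ < 1: NO
Spare capacity = cμ − λ = 52.92 − 64.31 = -11.39/hr

Final: ρ = 1.2152; unstable; margin = -11.39/hr


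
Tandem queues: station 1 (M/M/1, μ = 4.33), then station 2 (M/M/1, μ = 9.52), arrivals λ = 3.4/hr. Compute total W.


Each node sees arrival rate λ = 3.4/hr (tandem ⇒ throughput preserved).
W₁ = 1/(μ₁−λ) = 1/(4.33−3.4) = 1.07527 hr
W₂ = 1/(μ₂−λ) = 1/(9.52−3.4) = 0.16340 hr
W_total = W₁ + W₂ = 1.07527 + 0.16340 = 1.23867 hr

Final: 1.23867 hr


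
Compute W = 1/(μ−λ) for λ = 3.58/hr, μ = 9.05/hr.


W = 1/(μ−λ) = 1/(9.05 − 3.58) = 1/5.47 = 0.1828 hr

Final: 0.1828 hr


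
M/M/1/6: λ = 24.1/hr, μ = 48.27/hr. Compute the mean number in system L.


ρ = 24.1/48.27 = 0.4993
L = ρ[1 − (K+1)ρ^K + Kρ^(K+1)] / [(1−ρ)(1−ρ^(K+1))]
Numerator: 0.4993·(1 − 7·0.015490 + 6·0.007734) = 0.468307
Denominator: (0.5007)·(0.992266) = 0.496853
L = 0.468307/0.496853 = 0.9425

Final: 0.9425


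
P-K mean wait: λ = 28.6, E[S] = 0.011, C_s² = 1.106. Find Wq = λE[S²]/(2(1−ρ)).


ρ = λ·E[S] = 28.6·0.011 = 0.3146
E[S²] = E[S]²(1+C_s²) = 0.011²·(1+1.106) = 0.0002548
Wq = λ·E[S²]/(2(1−ρ)) = 28.6·0.0002548/(2·0.6854) = 0.005317 hr

Final: 0.005317 hr


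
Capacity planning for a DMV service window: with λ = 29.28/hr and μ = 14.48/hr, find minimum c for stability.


Stability requires cμ > λ ⇔ c > λ/μ.
λ/μ = 29.28/14.48 = 2.0221
Minimum integer c = ⌊2.0221⌋ + 1 = 3
Check: 3·14.48 = 43.44 > 29.28, while 2·14.48 = 28.96 ≤ 29.28

Final: 3 servers


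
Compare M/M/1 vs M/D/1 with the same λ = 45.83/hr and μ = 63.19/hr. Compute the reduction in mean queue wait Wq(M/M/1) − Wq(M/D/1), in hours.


ρ = 45.83/63.19 = 0.7253
Wq(M/M/1) = ρ/(μ−λ) = 0.7253/17.36 = 0.04178 hr
Wq(M/D/1) = ρ/(2(μ−λ)) = 0.02089 hr
Savings = 0.04178 − 0.02089 = 0.02089 hr

Final: 0.02089 hr


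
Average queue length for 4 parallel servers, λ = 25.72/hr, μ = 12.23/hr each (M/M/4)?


a = λ/μ = 2.1030; ρ = a/4 = 0.5258
P₀ = 0.116508
Lq = P₀·a^c·ρ / (c!·(1−ρ)²) = 0.116508·19.56041·0.5258/(24·0.22491)
= 0.22197

Final: 0.22197


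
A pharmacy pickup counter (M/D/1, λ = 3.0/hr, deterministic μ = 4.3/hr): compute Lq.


ρ = 3.0/4.3 = 0.6977
M/D/1: Lq = ρ²/(2(1−ρ)) = 0.4867/(2·0.3023) = 0.80501

Final: 0.80501


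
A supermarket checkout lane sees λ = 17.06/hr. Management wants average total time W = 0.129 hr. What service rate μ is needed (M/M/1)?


W = 1/(μ−λ) ⇒ μ − λ = 1/W = 1/0.129 = 7.7519
μ = λ + 1/W = 17.06 + 7.7519 = 24.8119 per hr

Final: 24.8119 /hr


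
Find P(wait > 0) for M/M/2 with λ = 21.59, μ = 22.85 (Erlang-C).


a = λ/μ = 0.9449; ρ = a/2 = 0.4724
P₀ = 0.358300 (from M/M/c formula)
C(c,a) = [a^c/(c!(1−ρ))]·P₀ = [0.89276/(2·0.5276)]·0.358300
= 0.84610·0.358300 = 0.303158

Final: 0.303158


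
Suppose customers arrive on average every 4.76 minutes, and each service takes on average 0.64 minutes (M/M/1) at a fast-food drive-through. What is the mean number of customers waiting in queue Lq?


λ = 60/4.76 = 12.6050 /hr
μ = 60/0.64 = 93.7500 /hr
ρ = λ/μ = 12.6050/93.7500 = 0.1345
Lq = ρ²/(1−ρ) = 0.01808/0.8655 = 0.02089

Final: 0.02089


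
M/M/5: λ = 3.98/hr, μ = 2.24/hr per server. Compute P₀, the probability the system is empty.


a = λ/μ = 3.98/2.24 = 1.7768; ρ = a/c = 0.3554
Σ_{k=0}^{4} a^k/k! (terms k=0..4) = 1.00000 + 1.77679 + 1.57848 + 0.93488 + 0.41527 = 5.70541
Tail: a^5/(5!(1−ρ)) = 17.70823/(120·0.6446) = 0.22892
P₀ = 1/(5.70541 + 0.22892) = 1/5.93433 = 0.168511

Final: 0.168511


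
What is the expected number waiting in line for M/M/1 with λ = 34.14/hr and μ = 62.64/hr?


ρ = 34.14/62.64 = 0.5450
Lq = ρ²/(1−ρ) = 0.2970/0.4550 = 0.6529

Final: 0.6529


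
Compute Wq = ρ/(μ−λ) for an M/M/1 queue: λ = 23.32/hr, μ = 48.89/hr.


ρ = 23.32/48.89 = 0.4770
Wq = ρ/(μ−λ) = 0.4770/(48.89 − 23.32) = 0.4770/25.57 = 0.01865 hr

Final: 0.01865 hr


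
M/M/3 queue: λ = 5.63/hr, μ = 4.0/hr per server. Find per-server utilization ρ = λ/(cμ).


ρ = λ/(cμ) = 5.63/(3·4.0) = 5.63/12.00 = 0.4692

Final: 0.4692


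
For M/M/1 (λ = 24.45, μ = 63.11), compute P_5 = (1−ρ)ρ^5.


ρ = 24.45/63.11 = 0.3874
P_n = (1−ρ)·ρ^n = (1 − 0.3874)·0.3874^5 = 0.6126·0.008728 = 0.005346

Final: 0.005346


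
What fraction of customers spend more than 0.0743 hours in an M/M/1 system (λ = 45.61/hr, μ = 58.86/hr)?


W ~ Exponential(μ−λ) for M/M/1.
μ − λ = 58.86 − 45.61 = 13.2500
P(W > t) = e^{−(μ−λ)t} = e^{−0.9845} = 0.373635

Final: 0.373635


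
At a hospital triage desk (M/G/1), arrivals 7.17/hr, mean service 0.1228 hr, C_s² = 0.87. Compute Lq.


ρ = λ·E[S] = 7.17·0.1228 = 0.8805
Lq = ρ²(1+C_s²)/(2(1−ρ)) = 0.7752·(1+0.87)/(2·0.1195)
= 0.7752·1.8700/0.2390 = 6.06445

Final: 6.06445


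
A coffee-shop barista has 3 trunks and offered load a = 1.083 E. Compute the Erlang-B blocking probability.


B(c,a) = (a^c/c!) / Σ_{k=0}^{c} a^k/k!
a^3/3! = 0.211706
Σ terms (k=0..3): 1.00000 + 1.08300 + 0.58644 + 0.21171 = 2.881151
B = 0.211706/2.881151 = 0.073480

Final: 0.073480


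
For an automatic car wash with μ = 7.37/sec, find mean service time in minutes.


Mean service time = 1/μ = 1/7.37 second = 0.13569 second
In minutes: 0.13569 × 0.0166667 = 0.002261 min

Final: 0.002261 min


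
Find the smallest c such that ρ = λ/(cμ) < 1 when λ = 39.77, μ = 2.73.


Stability requires cμ > λ ⇔ c > λ/μ.
λ/μ = 39.77/2.73 = 14.5678
Minimum integer c = ⌊14.5678⌋ + 1 = 15
Check: 15·2.73 = 40.95 > 39.77, while 14·2.73 = 38.22 ≤ 39.77

Final: 15 servers


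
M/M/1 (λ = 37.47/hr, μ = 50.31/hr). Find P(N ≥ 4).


ρ = 37.47/50.31 = 0.7448
P(N ≥ n) = ρ^n = 0.7448^4 = 0.307693

Final: 0.307693


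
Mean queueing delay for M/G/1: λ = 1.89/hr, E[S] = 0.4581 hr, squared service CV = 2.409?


ρ = λ·E[S] = 1.89·0.4581 = 0.8658
E[S²] = E[S]²(1+C_s²) = 0.4581²·(1+2.409) = 0.715398
Wq = λ·E[S²]/(2(1−ρ)) = 1.89·0.715398/(2·0.1342) = 5.03797 hr

Final: 5.03797 hr


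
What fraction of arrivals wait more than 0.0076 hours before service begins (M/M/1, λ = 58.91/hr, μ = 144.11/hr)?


ρ = 58.91/144.11 = 0.4088
P(Wq > t) = ρ·e^{−(μ−λ)t} = 0.4088·e^{−0.6475}
= 0.4088·0.523342 = 0.213934

Final: 0.213934


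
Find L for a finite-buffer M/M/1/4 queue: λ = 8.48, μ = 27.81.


ρ = 8.48/27.81 = 0.3049
L = ρ[1 − (K+1)ρ^K + Kρ^(K+1)] / [(1−ρ)(1−ρ^(K+1))]
Numerator: 0.3049·(1 − 5·0.008645 + 4·0.002636) = 0.294961
Denominator: (0.6951)·(0.997364) = 0.693241
L = 0.294961/0.693241 = 0.4255

Final: 0.4255


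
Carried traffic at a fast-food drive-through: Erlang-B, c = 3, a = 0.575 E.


B(3,0.575) = 0.017881 (Erlang-B)
Carried load = a(1 − B) = 0.575·(1 − 0.017881) = 0.575·0.982119 = 0.5647 E

Final: 0.5647 Erlangs


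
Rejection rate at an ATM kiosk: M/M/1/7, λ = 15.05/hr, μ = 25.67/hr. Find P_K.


ρ = λ/μ = 15.05/25.67 = 0.5863
P_K = (1−ρ)ρ^K/(1−ρ^(K+1)) = (0.4137·0.023811)/(1 − 0.013960)
= 0.009851/0.986040 = 0.009990

Final: 0.009990


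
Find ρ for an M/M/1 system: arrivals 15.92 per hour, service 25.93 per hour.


ρ = λ/μ = 15.92/25.93 = 0.6140

Final: 0.6140


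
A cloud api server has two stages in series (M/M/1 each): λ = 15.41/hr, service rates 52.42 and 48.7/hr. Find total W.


Each node sees arrival rate λ = 15.41/hr (tandem ⇒ throughput preserved).
W₁ = 1/(μ₁−λ) = 1/(52.42−15.41) = 0.02702 hr
W₂ = 1/(μ₂−λ) = 1/(48.7−15.41) = 0.03004 hr
W_total = W₁ + W₂ = 0.02702 + 0.03004 = 0.05706 hr

Final: 0.05706 hr


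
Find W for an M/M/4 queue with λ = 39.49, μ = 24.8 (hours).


a = 1.5923; ρ = 0.3981; P₀ = 0.200882
Lq = P₀·a^c·ρ/(c!(1−ρ)²) = 0.05913
Wq = Lq/λ = 0.05913/39.49 = 0.001497 hr
W = Wq + 1/μ = 0.001497 + 0.04032 = 0.04182 hr

Final: 0.04182 hr


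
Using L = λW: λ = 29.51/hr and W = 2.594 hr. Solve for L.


L = λW = 29.51·2.594 = 76.5489

Final: 76.5489


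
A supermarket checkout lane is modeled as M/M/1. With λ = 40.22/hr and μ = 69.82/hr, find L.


ρ = λ/μ = 40.22/69.82 = 0.5761
L = ρ/(1−ρ) = 0.5761/(1 − 0.5761) = 0.5761/0.4239 = 1.3588

Final: 1.3588


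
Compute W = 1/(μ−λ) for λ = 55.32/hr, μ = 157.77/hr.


W = 1/(μ−λ) = 1/(157.77 − 55.32) = 1/102.45 = 0.009761 hr

Final: 0.009761 hr


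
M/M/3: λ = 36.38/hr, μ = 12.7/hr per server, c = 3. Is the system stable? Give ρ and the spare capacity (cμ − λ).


Total capacity cμ = 3·12.7 = 38.10/hr
ρ = λ/(cμ) = 36.38/38.10 = 0.9549
Stable ⇔ ρ < 1: YES
Spare capacity = cμ − λ = 38.10 − 36.38 = 1.72/hr

Final: ρ = 0.9549; stable; margin = 1.72/hr


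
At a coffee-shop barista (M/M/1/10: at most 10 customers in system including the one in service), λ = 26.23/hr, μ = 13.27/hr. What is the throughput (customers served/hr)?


ρ = 1.9766; P_K = (1−ρ)ρ^10/(1−ρ^11) = 0.494365
λ_eff = λ(1 − P_K) = 26.23·(1 − 0.494365) = 26.23·0.505635 = 13.2628 /hr

Final: 13.2628 /hr


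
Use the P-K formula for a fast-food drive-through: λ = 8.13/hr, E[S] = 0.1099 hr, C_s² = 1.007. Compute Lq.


ρ = λ·E[S] = 8.13·0.1099 = 0.8935
Lq = ρ²(1+C_s²)/(2(1−ρ)) = 0.7983·(1+1.007)/(2·0.1065)
= 0.7983·2.0070/0.2130 = 7.52127

Final: 7.52127


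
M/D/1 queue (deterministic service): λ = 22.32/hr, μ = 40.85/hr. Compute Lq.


ρ = 22.32/40.85 = 0.5464
M/D/1: Lq = ρ²/(2(1−ρ)) = 0.2985/(2·0.4536) = 0.32907

Final: 0.32907


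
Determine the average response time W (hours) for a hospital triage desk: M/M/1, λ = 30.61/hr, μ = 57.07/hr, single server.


W = 1/(μ−λ) = 1/(57.07 − 30.61) = 1/26.46 = 0.03779 hr

Final: 0.03779 hr


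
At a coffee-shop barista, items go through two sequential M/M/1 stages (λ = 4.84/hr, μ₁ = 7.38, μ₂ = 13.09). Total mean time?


Each node sees arrival rate λ = 4.84/hr (tandem ⇒ throughput preserved).
W₁ = 1/(μ₁−λ) = 1/(7.38−4.84) = 0.39370 hr
W₂ = 1/(μ₂−λ) = 1/(13.09−4.84) = 0.12121 hr
W_total = W₁ + W₂ = 0.39370 + 0.12121 = 0.51491 hr

Final: 0.51491 hr


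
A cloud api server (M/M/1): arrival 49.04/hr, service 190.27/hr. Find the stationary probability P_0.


ρ = 49.04/190.27 = 0.2577
P_n = (1−ρ)·ρ^n = (1 − 0.2577)·0.2577^0 = 0.7423·1.000000 = 0.742261

Final: 0.742261


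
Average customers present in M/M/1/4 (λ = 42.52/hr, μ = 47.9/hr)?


ρ = 42.52/47.9 = 0.8877
L = ρ[1 − (K+1)ρ^K + Kρ^(K+1)] / [(1−ρ)(1−ρ^(K+1))]
Numerator: 0.8877·(1 − 5·0.620913 + 4·0.551174) = 0.088883
Denominator: (0.1123)·(0.448826) = 0.050411
L = 0.088883/0.050411 = 1.7632

Final: 1.7632


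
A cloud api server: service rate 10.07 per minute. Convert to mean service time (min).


Mean service time = 1/μ = 1/10.07 minute = 0.09930 minute
In minutes: 0.09930 × 1 = 0.09930 min

Final: 0.09930 min


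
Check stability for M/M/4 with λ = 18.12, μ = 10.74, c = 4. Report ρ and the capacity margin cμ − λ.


Total capacity cμ = 4·10.74 = 42.96/hr
ρ = λ/(cμ) = 18.12/42.96 = 0.4218
Stable ⇔ ρ < 1: YES
Spare capacity = cμ − λ = 42.96 − 18.12 = 24.84/hr

Final: ρ = 0.4218; stable; margin = 24.84/hr


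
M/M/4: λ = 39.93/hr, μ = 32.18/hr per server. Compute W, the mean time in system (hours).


a = 1.2408; ρ = 0.3102; P₀ = 0.287996
Lq = P₀·a^c·ρ/(c!(1−ρ)²) = 0.01855
Wq = Lq/λ = 0.01855/39.93 = 0.0004645 hr
W = Wq + 1/μ = 0.0004645 + 0.03108 = 0.03154 hr

Final: 0.03154 hr


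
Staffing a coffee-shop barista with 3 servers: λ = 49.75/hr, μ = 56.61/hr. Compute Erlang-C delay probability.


a = λ/μ = 0.8788; ρ = a/3 = 0.2929
P₀ = 0.412376 (from M/M/c formula)
C(c,a) = [a^c/(c!(1−ρ))]·P₀ = [0.67873/(6·0.7071)]·0.412376
= 0.15999·0.412376 = 0.065976

Final: 0.065976


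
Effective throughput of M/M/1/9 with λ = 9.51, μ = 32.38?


ρ = 0.2937; P_K = (1−ρ)ρ^9/(1−ρ^10) = 0.00001148
λ_eff = λ(1 − P_K) = 9.51·(1 − 0.00001148) = 9.51·0.999989 = 9.5099 /hr

Final: 9.5099 /hr


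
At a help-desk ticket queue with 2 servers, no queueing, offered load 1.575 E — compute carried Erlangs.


B(2,1.575) = 0.325088 (Erlang-B)
Carried load = a(1 − B) = 1.575·(1 − 0.325088) = 1.575·0.674912 = 1.0630 E

Final: 1.0630 Erlangs


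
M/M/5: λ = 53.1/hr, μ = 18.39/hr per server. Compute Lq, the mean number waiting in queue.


a = λ/μ = 2.8874; ρ = a/5 = 0.5775
P₀ = 0.052845
Lq = P₀·a^c·ρ / (c!·(1−ρ)²) = 0.052845·200.70767·0.5775/(120·0.17852)
= 0.28592

Final: 0.28592


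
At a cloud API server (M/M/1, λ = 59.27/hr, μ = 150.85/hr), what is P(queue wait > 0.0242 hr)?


ρ = 59.27/150.85 = 0.3929
P(Wq > t) = ρ·e^{−(μ−λ)t} = 0.3929·e^{−2.2162}
= 0.3929·0.109019 = 0.042834

Final: 0.042834


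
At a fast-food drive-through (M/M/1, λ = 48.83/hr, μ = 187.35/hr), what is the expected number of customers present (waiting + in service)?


ρ = λ/μ = 48.83/187.35 = 0.2606
L = ρ/(1−ρ) = 0.2606/(1 − 0.2606) = 0.2606/0.7394 = 0.3525

Final: 0.3525


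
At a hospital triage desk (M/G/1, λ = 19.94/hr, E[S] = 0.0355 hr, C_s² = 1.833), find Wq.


ρ = λ·E[S] = 19.94·0.0355 = 0.7079
E[S²] = E[S]²(1+C_s²) = 0.0355²·(1+1.833) = 0.003570
Wq = λ·E[S²]/(2(1−ρ)) = 19.94·0.003570/(2·0.2921) = 0.12185 hr

Final: 0.12185 hr


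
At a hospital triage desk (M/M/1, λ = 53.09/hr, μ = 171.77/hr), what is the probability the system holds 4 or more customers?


ρ = 53.09/171.77 = 0.3091
P(N ≥ n) = ρ^n = 0.3091^4 = 0.009126

Final: 0.009126


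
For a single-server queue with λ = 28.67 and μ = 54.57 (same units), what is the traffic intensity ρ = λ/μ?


ρ = λ/μ = 28.67/54.57 = 0.5254

Final: 0.5254


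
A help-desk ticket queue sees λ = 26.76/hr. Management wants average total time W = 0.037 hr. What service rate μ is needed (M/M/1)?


W = 1/(μ−λ) ⇒ μ − λ = 1/W = 1/0.037 = 27.0270
μ = λ + 1/W = 26.76 + 27.0270 = 53.7870 per hr

Final: 53.7870 /hr


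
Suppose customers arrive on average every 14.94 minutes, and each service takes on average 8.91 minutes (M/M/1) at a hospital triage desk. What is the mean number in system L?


λ = 60/14.94 = 4.0161 /hr
μ = 60/8.91 = 6.7340 /hr
ρ = λ/μ = 4.0161/6.7340 = 0.5964
L = ρ/(1−ρ) = 0.5964/0.4036 = 1.4776

Final: 1.4776


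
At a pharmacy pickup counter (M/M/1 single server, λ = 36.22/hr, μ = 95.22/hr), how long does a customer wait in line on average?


ρ = 36.22/95.22 = 0.3804
Wq = ρ/(μ−λ) = 0.3804/(95.22 − 36.22) = 0.3804/59.00 = 0.006447 hr

Final: 0.006447 hr


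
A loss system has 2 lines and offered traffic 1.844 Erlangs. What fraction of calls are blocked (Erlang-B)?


B(c,a) = (a^c/c!) / Σ_{k=0}^{c} a^k/k!
a^2/2! = 1.700168
Σ terms (k=0..2): 1.00000 + 1.84400 + 1.70017 = 4.544168
B = 1.700168/4.544168 = 0.374143

Final: 0.374143


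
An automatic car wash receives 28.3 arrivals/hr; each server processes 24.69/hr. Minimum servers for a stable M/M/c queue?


Stability requires cμ > λ ⇔ c > λ/μ.
λ/μ = 28.3/24.69 = 1.1462
Minimum integer c = ⌊1.1462⌋ + 1 = 2
Check: 2·24.69 = 49.38 > 28.3, while 1·24.69 = 24.69 ≤ 28.3

Final: 2 servers


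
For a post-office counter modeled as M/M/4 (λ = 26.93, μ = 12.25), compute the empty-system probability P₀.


a = λ/μ = 26.93/12.25 = 2.1984; ρ = a/c = 0.5496
Σ_{k=0}^{3} a^k/k! (terms k=0..3) = 1.00000 + 2.19837 + 2.41641 + 1.77072 = 7.38550
Tail: a^4/(4!(1−ρ)) = 23.35614/(24·0.4504) = 2.16065
P₀ = 1/(7.38550 + 2.16065) = 1/9.54614 = 0.104754

Final: 0.104754


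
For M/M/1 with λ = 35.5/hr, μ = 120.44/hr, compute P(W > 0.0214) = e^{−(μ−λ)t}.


W ~ Exponential(μ−λ) for M/M/1.
μ − λ = 120.44 − 35.5 = 84.9400
P(W > t) = e^{−(μ−λ)t} = e^{−1.8177} = 0.162396

Final: 0.162396


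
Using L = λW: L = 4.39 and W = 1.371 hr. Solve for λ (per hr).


λ = L/W = 4.39/1.371 = 3.2020 /hr

Final: 3.2020 /hr


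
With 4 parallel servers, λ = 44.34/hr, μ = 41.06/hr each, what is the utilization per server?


ρ = λ/(cμ) = 44.34/(4·41.06) = 44.34/164.24 = 0.2700

Final: 0.2700


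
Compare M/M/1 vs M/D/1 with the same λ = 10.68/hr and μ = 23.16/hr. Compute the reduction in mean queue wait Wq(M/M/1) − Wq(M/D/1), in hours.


ρ = 10.68/23.16 = 0.4611
Wq(M/M/1) = ρ/(μ−λ) = 0.4611/12.48 = 0.03695 hr
Wq(M/D/1) = ρ/(2(μ−λ)) = 0.01848 hr
Savings = 0.03695 − 0.01848 = 0.01848 hr

Final: 0.01848 hr


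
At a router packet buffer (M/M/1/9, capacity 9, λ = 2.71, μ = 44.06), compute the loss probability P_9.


ρ = λ/μ = 2.71/44.06 = 0.06151
P_K = (1−ρ)ρ^K/(1−ρ^(K+1)) = (0.9385·1.260e-11)/(1 − 7.749e-13)
= 1.182e-11/1.000000 = 1.182e-11

Final: 1.182e-11


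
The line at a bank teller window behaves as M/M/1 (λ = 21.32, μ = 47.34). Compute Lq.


ρ = 21.32/47.34 = 0.4504
Lq = ρ²/(1−ρ) = 0.2028/0.5496 = 0.3690

Final: 0.3690


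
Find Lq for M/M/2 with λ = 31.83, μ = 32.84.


a = λ/μ = 0.9692; ρ = a/2 = 0.4846
P₀ = 0.347144
Lq = P₀·a^c·ρ / (c!·(1−ρ)²) = 0.347144·0.93944·0.4846/(2·0.26561)
= 0.29751

Final: 0.29751


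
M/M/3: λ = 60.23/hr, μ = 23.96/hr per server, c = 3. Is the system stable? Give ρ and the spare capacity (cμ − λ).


Total capacity cμ = 3·23.96 = 71.88/hr
ρ = λ/(cμ) = 60.23/71.88 = 0.8379
Stable ⇔ ρ < 1: YES
Spare capacity = cμ − λ = 71.88 − 60.23 = 11.65/hr

Final: ρ = 0.8379; stable; margin = 11.65/hr


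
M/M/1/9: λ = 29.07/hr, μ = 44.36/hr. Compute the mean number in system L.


ρ = 29.07/44.36 = 0.6553
L = ρ[1 − (K+1)ρ^K + Kρ^(K+1)] / [(1−ρ)(1−ρ^(K+1))]
Numerator: 0.6553·(1 − 10·0.022289 + 9·0.014606) = 0.595404
Denominator: (0.3447)·(0.985394) = 0.339645
L = 0.595404/0.339645 = 1.7530

Final: 1.7530


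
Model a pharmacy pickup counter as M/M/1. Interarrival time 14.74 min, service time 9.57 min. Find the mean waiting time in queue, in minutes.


λ = 60/14.74 = 4.0706 /hr
μ = 60/9.57 = 6.2696 /hr
ρ = λ/μ = 4.0706/6.2696 = 0.6493
Wq = ρ/(μ−λ) = 0.6493/(6.2696−4.0706) = 0.29524 hr
In minutes: 0.29524·60 = 17.715 min

Final: 17.715 min


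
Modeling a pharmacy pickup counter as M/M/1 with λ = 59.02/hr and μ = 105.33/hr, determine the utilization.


ρ = λ/μ = 59.02/105.33 = 0.5603

Final: 0.5603


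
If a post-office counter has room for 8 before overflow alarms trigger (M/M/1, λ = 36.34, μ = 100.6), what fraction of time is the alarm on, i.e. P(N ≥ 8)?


ρ = 36.34/100.6 = 0.3612
P(N ≥ n) = ρ^n = 0.3612^8 = 0.0002899

Final: 0.0002899


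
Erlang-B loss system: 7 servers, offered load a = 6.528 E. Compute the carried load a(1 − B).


B(7,6.528) = 0.219155 (Erlang-B)
Carried load = a(1 − B) = 6.528·(1 − 0.219155) = 6.528·0.780845 = 5.0974 E

Final: 5.0974 Erlangs


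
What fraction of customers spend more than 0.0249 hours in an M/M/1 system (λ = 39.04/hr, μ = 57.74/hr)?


W ~ Exponential(μ−λ) for M/M/1.
μ − λ = 57.74 − 39.04 = 18.7000
P(W > t) = e^{−(μ−λ)t} = e^{−0.4656} = 0.627740

Final: 0.627740


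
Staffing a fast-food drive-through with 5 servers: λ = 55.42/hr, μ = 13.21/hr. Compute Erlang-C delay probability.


a = λ/μ = 4.1953; ρ = a/5 = 0.8391
P₀ = 0.009389 (from M/M/c formula)
C(c,a) = [a^c/(c!(1−ρ))]·P₀ = [1299.62638/(120·0.1609)]·0.009389
= 67.29408·0.009389 = 0.631846

Final: 0.631846


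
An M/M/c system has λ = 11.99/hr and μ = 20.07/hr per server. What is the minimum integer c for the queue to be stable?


Stability requires cμ > λ ⇔ c > λ/μ.
λ/μ = 11.99/20.07 = 0.5974
Minimum integer c = ⌊0.5974⌋ + 1 = 1
Check: 1·20.07 = 20.07 > 11.99, while 0·20.07 = 0.00 ≤ 11.99

Final: 1 servers


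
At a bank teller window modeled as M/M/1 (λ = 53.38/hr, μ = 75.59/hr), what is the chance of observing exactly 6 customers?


ρ = 53.38/75.59 = 0.7062
P_n = (1−ρ)·ρ^n = (1 − 0.7062)·0.7062^6 = 0.2938·0.124018 = 0.036439

Final: 0.036439


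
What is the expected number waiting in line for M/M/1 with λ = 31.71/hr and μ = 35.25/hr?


ρ = 31.71/35.25 = 0.8996
Lq = ρ²/(1−ρ) = 0.8092/0.1004 = 8.0581

Final: 8.0581


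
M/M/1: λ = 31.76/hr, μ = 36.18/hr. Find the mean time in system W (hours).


W = 1/(μ−λ) = 1/(36.18 − 31.76) = 1/4.42 = 0.2262 hr

Final: 0.2262 hr


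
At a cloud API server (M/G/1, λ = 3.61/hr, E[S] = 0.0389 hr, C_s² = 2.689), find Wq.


ρ = λ·E[S] = 3.61·0.0389 = 0.1404
E[S²] = E[S]²(1+C_s²) = 0.0389²·(1+2.689) = 0.005582
Wq = λ·E[S²]/(2(1−ρ)) = 3.61·0.005582/(2·0.8596) = 0.01172 hr

Final: 0.01172 hr


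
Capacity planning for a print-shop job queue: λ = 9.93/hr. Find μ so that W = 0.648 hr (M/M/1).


W = 1/(μ−λ) ⇒ μ − λ = 1/W = 1/0.648 = 1.5432
μ = λ + 1/W = 9.93 + 1.5432 = 11.4732 per hr

Final: 11.4732 /hr


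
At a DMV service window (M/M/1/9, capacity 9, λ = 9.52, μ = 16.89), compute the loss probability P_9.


ρ = λ/μ = 9.52/16.89 = 0.5636
P_K = (1−ρ)ρ^K/(1−ρ^(K+1)) = (0.4364·0.005742)/(1 − 0.003236)
= 0.002506/0.996764 = 0.002514

Final: 0.002514


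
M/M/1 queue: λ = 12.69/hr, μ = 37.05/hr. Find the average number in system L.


ρ = λ/μ = 12.69/37.05 = 0.3425
L = ρ/(1−ρ) = 0.3425/(1 − 0.3425) = 0.3425/0.6575 = 0.5209

Final: 0.5209


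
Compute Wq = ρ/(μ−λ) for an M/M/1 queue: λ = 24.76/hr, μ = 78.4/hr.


ρ = 24.76/78.4 = 0.3158
Wq = ρ/(μ−λ) = 0.3158/(78.4 − 24.76) = 0.3158/53.64 = 0.005888 hr

Final: 0.005888 hr


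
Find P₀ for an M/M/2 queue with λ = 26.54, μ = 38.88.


a = λ/μ = 26.54/38.88 = 0.6826; ρ = a/c = 0.3413
Σ_{k=0}^{1} a^k/k! (terms k=0..1) = 1.00000 + 0.68261 = 1.68261
Tail: a^2/(2!(1−ρ)) = 0.46596/(2·0.6587) = 0.35370
P₀ = 1/(1.68261 + 0.35370) = 1/2.03631 = 0.491083

Final: 0.491083


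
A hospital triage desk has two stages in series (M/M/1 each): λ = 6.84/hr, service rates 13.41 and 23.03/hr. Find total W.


Each node sees arrival rate λ = 6.84/hr (tandem ⇒ throughput preserved).
W₁ = 1/(μ₁−λ) = 1/(13.41−6.84) = 0.15221 hr
W₂ = 1/(μ₂−λ) = 1/(23.03−6.84) = 0.06177 hr
W_total = W₁ + W₂ = 0.15221 + 0.06177 = 0.21397 hr

Final: 0.21397 hr


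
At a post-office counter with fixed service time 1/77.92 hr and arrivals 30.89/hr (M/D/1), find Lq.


ρ = 30.89/77.92 = 0.3964
M/D/1: Lq = ρ²/(2(1−ρ)) = 0.1572/(2·0.6036) = 0.13019

Final: 0.13019


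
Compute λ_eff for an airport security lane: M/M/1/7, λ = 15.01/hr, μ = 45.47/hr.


ρ = 0.3301; P_K = (1−ρ)ρ^7/(1−ρ^8) = 0.0002862
λ_eff = λ(1 − P_K) = 15.01·(1 − 0.0002862) = 15.01·0.999714 = 15.0057 /hr

Final: 15.0057 /hr


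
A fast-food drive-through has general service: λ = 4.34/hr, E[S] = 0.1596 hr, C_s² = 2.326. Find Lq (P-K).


ρ = λ·E[S] = 4.34·0.1596 = 0.6927
Lq = ρ²(1+C_s²)/(2(1−ρ)) = 0.4798·(1+2.326)/(2·0.3073)
= 0.4798·3.3260/0.6147 = 2.59612

Final: 2.59612


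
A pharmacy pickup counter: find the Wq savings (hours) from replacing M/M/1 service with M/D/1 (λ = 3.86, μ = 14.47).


ρ = 3.86/14.47 = 0.2668
Wq(M/M/1) = ρ/(μ−λ) = 0.2668/10.61 = 0.02514 hr
Wq(M/D/1) = ρ/(2(μ−λ)) = 0.01257 hr
Savings = 0.02514 − 0.01257 = 0.01257 hr

Final: 0.01257 hr


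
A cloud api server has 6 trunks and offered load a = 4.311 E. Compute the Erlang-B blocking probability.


B(c,a) = (a^c/c!) / Σ_{k=0}^{c} a^k/k!
a^6/6! = 8.915293
Σ terms (k=0..6): 1.00000 + 4.31100 + 9.29236 + 13.35312 + 14.39133 + 12.40820 + 8.91529 = 63.671306
B = 8.915293/63.671306 = 0.140021

Final: 0.140021


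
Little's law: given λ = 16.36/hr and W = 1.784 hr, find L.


L = λW = 16.36·1.784 = 29.1862

Final: 29.1862


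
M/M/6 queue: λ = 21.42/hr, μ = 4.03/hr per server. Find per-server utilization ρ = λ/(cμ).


ρ = λ/(cμ) = 21.42/(6·4.03) = 21.42/24.18 = 0.8859

Final: 0.8859


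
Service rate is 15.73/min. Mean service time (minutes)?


Mean service time = 1/μ = 1/15.73 minute = 0.06357 minute
In minutes: 0.06357 × 1 = 0.06357 min

Final: 0.06357 min


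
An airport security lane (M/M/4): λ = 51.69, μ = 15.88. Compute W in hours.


a = 3.2550; ρ = 0.8138; P₀ = 0.024743
Lq = P₀·a^c·ρ/(c!(1−ρ)²) = 2.71523
Wq = Lq/λ = 2.71523/51.69 = 0.05253 hr
W = Wq + 1/μ = 0.05253 + 0.06297 = 0.11550 hr

Final: 0.11550 hr


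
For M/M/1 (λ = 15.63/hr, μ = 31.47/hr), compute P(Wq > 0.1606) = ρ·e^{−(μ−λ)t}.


ρ = 15.63/31.47 = 0.4967
P(Wq > t) = ρ·e^{−(μ−λ)t} = 0.4967·e^{−2.5439}
= 0.4967·0.078559 = 0.039017

Final: 0.039017


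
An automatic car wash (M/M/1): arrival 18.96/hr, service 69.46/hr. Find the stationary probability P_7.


ρ = 18.96/69.46 = 0.2730
P_n = (1−ρ)·ρ^n = (1 − 0.2730)·0.2730^7 = 0.7270·0.0001129 = 0.00008209

Final: 0.00008209


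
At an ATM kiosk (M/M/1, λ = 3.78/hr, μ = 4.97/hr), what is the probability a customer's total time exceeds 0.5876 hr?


W ~ Exponential(μ−λ) for M/M/1.
μ − λ = 4.97 − 3.78 = 1.1900
P(W > t) = e^{−(μ−λ)t} = e^{−0.6992} = 0.496961

Final: 0.496961


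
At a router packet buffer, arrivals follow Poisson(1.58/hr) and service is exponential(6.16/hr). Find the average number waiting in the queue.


ρ = 1.58/6.16 = 0.2565
Lq = ρ²/(1−ρ) = 0.06579/0.7435 = 0.08848

Final: 0.08848
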